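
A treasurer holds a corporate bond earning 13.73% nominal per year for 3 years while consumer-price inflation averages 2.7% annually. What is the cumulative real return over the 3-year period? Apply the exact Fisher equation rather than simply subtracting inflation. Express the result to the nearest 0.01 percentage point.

35.80%

The annual real rate is (1+13.73%)/(1+2.7%) − 1 = 10.7400%.
Compounded over 3 years: (1 + 0.107400)^3 − 1 ≈ 0.35804.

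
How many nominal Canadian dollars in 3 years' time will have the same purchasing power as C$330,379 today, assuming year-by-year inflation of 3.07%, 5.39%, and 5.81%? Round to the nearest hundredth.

Cumulative price-level factor: 1.0307 × 1.0539 × 1.0581 ≈ 1.1493661298.
Multiplying C$330,379 by the price-level factor gives the future nominal sum.

C$379,726.43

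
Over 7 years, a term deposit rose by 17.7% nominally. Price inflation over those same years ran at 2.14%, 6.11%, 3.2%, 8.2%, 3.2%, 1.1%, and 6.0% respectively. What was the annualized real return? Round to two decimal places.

Cumulative inflation factor: 1.0214 × 1.0611 × 1.032 × 1.082 × 1.032 × 1.011 × 1.060 ≈ 1.33843.
Nominal growth factor: 1.17700. Real growth factor = 1.17700 / 1.33843 ≈ 0.87939.
Annualized: 0.87939^(1/7) − 1 ≈ -0.01819.

-1.82%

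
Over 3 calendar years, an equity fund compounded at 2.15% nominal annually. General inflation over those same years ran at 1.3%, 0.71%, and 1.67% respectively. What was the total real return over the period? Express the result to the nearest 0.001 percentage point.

Cumulative inflation factor: 1.013 × 1.0071 × 1.0167 ≈ 1.03723.
Nominal growth factor: 1.06590. Real growth factor = 1.06590 / 1.03723 ≈ 1.02764.
Total real return ≈ 2.7638%.

2.764%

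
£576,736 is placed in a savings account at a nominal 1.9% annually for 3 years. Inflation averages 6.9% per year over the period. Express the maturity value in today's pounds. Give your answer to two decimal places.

Nominal value at maturity: £576,736 × (1 + 1.9%)^3 ≈ £610,238.51.
Price-level factor over 3 years: (1 + 6.9%)^3 = 1.221611509.
The maturity value deflated by that factor is the answer in today's purchasing power.

£499,535.66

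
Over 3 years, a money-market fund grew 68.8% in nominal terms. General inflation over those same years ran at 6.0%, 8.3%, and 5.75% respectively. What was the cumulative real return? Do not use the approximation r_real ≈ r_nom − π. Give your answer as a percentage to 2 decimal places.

Cumulative inflation factor: 1.060 × 1.083 × 1.0575 ≈ 1.21399.
Nominal growth factor: 1.68800. Real growth factor = 1.68800 / 1.21399 ≈ 1.39046.
Total real return ≈ 39.0458%.

39.05%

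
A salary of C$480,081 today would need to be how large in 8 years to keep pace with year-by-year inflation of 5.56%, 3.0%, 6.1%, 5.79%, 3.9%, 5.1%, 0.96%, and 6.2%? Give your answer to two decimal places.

C$685,967.04

Cumulative price-level factor: 1.0556 × 1.030 × 1.061 × 1.0579 × 1.039 × 1.051 × 1.0096 × 1.062 ≈ 1.4288568774.
Multiplying C$480,081 by the price-level factor gives the future nominal sum.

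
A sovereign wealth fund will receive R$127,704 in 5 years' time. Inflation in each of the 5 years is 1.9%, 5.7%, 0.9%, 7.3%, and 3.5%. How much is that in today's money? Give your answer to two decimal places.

R$105,809.36

Price-level factor over 5 years: 1.019 × 1.057 × 1.009 × 1.073 × 1.035 ≈ 1.2069253503.
Purchasing power today: R$127,704 divided by that factor.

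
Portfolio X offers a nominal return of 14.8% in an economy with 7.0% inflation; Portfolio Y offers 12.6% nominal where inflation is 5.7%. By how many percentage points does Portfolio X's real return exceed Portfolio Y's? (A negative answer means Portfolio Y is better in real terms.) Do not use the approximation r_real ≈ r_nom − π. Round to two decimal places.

Portfolio X real return: 1.148/1.070 − 1 = 7.290%.
Portfolio Y real return: 1.126/1.057 − 1 = 6.528%.
Difference: 7.290 − 6.528 = 0.762 pp.

0.76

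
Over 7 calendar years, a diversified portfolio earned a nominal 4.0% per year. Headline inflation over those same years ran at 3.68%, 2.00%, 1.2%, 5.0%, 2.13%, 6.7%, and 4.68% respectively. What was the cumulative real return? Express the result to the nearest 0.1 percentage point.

2.7%

Cumulative inflation factor: 1.0368 × 1.0200 × 1.012 × 1.050 × 1.0213 × 1.067 × 1.0468 ≈ 1.28188.
Nominal growth factor: 1.31593. Real growth factor = 1.31593 / 1.28188 ≈ 1.02657.
Total real return ≈ 2.6566%.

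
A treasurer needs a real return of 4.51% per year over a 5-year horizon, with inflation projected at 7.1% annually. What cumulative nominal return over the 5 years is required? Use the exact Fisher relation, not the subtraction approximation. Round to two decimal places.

Required annual nominal rate: (1+4.51%)(1+7.1%) − 1 = 11.93021%.
Cumulative over 5 years: (1 + 0.1193021)^5 − 1 ≈ 0.75686.

75.69%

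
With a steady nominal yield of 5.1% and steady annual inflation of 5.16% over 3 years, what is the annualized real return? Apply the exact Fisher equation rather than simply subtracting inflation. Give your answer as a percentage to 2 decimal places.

With constant rates the annual real return is the same each year: (1+5.1%)/(1+5.16%) − 1 = -0.00057.

-0.06%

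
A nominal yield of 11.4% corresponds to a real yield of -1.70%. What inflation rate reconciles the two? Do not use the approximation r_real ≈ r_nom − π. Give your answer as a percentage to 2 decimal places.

13.33%

From (1+r_nom) = (1+r_real)(1+π), we get 1+π = (1 + 11.4%)/(1 − 1.70%) = 1.114/0.9830 ≈ 1.13327.
So π ≈ 13.3266%.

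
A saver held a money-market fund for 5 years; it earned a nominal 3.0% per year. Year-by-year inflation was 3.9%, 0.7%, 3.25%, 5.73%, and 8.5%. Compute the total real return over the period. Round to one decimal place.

-6.5%

Cumulative inflation factor: 1.039 × 1.007 × 1.0325 × 1.0573 × 1.085 ≈ 1.23926.
Nominal growth factor: 1.15927. Real growth factor = 1.15927 / 1.23926 ≈ 0.93546.
Total real return ≈ -6.4545%.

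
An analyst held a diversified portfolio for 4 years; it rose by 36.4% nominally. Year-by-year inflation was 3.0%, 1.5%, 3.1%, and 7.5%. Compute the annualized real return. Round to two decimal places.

4.16%

Cumulative inflation factor: 1.030 × 1.015 × 1.031 × 1.075 ≈ 1.15870.
Nominal growth factor: 1.36400. Real growth factor = 1.36400 / 1.15870 ≈ 1.17718.
Annualized: 1.17718^(1/4) − 1 ≈ 0.04162.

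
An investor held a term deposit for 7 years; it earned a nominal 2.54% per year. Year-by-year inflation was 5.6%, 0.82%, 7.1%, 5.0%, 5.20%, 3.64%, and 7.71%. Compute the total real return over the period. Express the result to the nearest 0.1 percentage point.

Cumulative inflation factor: 1.056 × 1.0082 × 1.071 × 1.050 × 1.0520 × 1.0364 × 1.0771 ≈ 1.40601.
Nominal growth factor: 1.19194. Real growth factor = 1.19194 / 1.40601 ≈ 0.84774.
Total real return ≈ -15.2256%.

-15.2%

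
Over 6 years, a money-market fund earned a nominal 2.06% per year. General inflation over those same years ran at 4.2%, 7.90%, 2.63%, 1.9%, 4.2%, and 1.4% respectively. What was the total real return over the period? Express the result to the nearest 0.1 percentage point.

-9.0%

Cumulative inflation factor: 1.042 × 1.0790 × 1.0263 × 1.019 × 1.042 × 1.014 ≈ 1.24235.
Nominal growth factor: 1.13014. Real growth factor = 1.13014 / 1.24235 ≈ 0.90968.
Total real return ≈ -9.0317%.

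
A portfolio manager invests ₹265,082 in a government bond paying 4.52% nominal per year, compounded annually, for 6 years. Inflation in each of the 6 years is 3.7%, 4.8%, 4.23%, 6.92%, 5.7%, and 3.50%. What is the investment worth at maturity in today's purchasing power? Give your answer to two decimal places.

Nominal value at maturity: ₹265,082 × (1 + 4.52%)^6 ≈ ₹345,602.32.
Price-level factor over 6 years: 1.037 × 1.048 × 1.0423 × 1.0692 × 1.057 × 1.0350 ≈ 1.3249731085.
The maturity value deflated by that factor is the answer in today's purchasing power.

₹260,837.23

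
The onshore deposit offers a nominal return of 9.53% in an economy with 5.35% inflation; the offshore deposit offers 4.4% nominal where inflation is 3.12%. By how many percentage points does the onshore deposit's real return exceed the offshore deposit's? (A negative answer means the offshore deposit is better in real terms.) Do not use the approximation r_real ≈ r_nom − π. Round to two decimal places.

The onshore deposit real return: 1.0953/1.0535 − 1 = 3.968%.
The offshore deposit real return: 1.044/1.0312 − 1 = 1.241%.
Difference: 3.968 − 1.241 = 2.727 pp.

2.73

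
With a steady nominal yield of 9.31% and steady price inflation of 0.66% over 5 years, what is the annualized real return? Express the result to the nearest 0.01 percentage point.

With constant rates the annual real return is the same each year: (1+9.31%)/(1+0.66%) − 1 = 0.08593.

8.59%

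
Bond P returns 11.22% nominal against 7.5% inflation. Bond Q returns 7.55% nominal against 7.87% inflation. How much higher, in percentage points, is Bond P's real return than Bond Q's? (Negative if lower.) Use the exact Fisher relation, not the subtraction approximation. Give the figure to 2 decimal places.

Bond P real return: 1.1122/1.075 − 1 = 3.460%.
Bond Q real return: 1.0755/1.0787 − 1 = -0.297%.
Difference: 3.460 − (-0.297) = 3.757 pp.

3.76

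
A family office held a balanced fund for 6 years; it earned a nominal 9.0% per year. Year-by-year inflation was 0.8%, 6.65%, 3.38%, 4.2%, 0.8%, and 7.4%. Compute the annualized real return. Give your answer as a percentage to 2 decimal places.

4.97%

Cumulative inflation factor: 1.008 × 1.0665 × 1.0338 × 1.042 × 1.008 × 1.074 ≈ 1.25369.
Nominal growth factor: 1.67710. Real growth factor = 1.67710 / 1.25369 ≈ 1.33773.
Annualized: 1.33773^(1/6) − 1 ≈ 0.04969.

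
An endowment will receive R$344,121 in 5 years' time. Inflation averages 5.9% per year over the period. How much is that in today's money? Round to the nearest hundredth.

Price-level factor over 5 years: (1 + 5.9%)^5 ≈ 1.3319250917.
Purchasing power today: R$344,121 divided by that factor.

R$258,363.63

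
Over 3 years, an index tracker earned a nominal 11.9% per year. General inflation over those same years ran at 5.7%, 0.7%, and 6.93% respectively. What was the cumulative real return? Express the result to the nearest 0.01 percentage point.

23.11%

Cumulative inflation factor: 1.057 × 1.007 × 1.0693 ≈ 1.13816.
Nominal growth factor: 1.40117. Real growth factor = 1.40117 / 1.13816 ≈ 1.23108.
Total real return ≈ 23.1080%.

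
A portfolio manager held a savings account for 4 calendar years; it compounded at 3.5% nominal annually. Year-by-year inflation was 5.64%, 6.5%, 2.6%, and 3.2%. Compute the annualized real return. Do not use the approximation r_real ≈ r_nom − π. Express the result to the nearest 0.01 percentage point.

-0.93%

Cumulative inflation factor: 1.0564 × 1.065 × 1.026 × 1.032 ≈ 1.19126.
Nominal growth factor: 1.14752. Real growth factor = 1.14752 / 1.19126 ≈ 0.96329.
Annualized: 0.96329^(1/4) − 1 ≈ -0.00931.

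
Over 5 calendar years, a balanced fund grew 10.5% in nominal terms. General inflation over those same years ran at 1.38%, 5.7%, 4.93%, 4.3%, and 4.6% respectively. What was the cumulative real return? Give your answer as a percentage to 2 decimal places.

Cumulative inflation factor: 1.0138 × 1.057 × 1.0493 × 1.043 × 1.046 ≈ 1.22671.
Nominal growth factor: 1.10500. Real growth factor = 1.10500 / 1.22671 ≈ 0.90078.
Total real return ≈ -9.9219%.

-9.92%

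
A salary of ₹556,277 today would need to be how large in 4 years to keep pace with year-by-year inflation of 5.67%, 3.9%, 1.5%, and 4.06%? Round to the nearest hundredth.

Cumulative price-level factor: 1.0567 × 1.039 × 1.015 × 1.0406 ≈ 1.1596237963.
Multiplying ₹556,277 by the price-level factor gives the future nominal sum.

₹645,072.05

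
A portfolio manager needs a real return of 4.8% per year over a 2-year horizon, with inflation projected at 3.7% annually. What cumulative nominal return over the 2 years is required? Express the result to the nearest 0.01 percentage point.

Required annual nominal rate: (1+4.8%)(1+3.7%) − 1 = 8.6776%.
Cumulative over 2 years: (1 + 0.086776)^2 − 1 ≈ 0.18108.

18.11%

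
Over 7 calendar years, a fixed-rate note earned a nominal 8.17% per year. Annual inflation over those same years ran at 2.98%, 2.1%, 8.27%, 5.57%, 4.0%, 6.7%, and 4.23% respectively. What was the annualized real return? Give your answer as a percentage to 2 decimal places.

3.20%

Cumulative inflation factor: 1.0298 × 1.021 × 1.0827 × 1.0557 × 1.040 × 1.067 × 1.0423 ≈ 1.39001.
Nominal growth factor: 1.73280. Real growth factor = 1.73280 / 1.39001 ≈ 1.24661.
Annualized: 1.24661^(1/7) − 1 ≈ 0.03199.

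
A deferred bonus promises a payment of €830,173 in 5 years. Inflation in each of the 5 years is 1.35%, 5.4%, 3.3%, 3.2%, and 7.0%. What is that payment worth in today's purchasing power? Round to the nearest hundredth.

€681,303.22

Price-level factor over 5 years: 1.0135 × 1.054 × 1.033 × 1.032 × 1.070 ≈ 1.2185073703.
Purchasing power today: €830,173 divided by that factor.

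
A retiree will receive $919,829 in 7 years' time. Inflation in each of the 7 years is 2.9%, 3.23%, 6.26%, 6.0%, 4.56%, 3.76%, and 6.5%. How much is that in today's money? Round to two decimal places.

$665,372.69

Price-level factor over 7 years: 1.029 × 1.0323 × 1.0626 × 1.060 × 1.0456 × 1.0376 × 1.065 ≈ 1.3824267358.
Purchasing power today: $919,829 divided by that factor.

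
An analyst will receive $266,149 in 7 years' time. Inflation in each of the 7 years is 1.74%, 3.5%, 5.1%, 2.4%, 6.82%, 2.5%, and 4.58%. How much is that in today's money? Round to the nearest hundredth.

$205,099.69

Price-level factor over 7 years: 1.0174 × 1.035 × 1.051 × 1.024 × 1.0682 × 1.025 × 1.0458 ≈ 1.2976567564.
Purchasing power today: $266,149 divided by that factor.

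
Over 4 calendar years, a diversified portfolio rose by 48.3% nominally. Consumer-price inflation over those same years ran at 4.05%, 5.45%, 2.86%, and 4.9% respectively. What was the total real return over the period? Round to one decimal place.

Cumulative inflation factor: 1.0405 × 1.0545 × 1.0286 × 1.049 ≈ 1.18389.
Nominal growth factor: 1.48300. Real growth factor = 1.48300 / 1.18389 ≈ 1.25265.
Total real return ≈ 25.2652%.

25.3%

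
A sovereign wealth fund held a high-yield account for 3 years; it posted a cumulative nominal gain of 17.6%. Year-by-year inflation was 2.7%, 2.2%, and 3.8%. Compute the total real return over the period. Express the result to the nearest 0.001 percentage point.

7.942%

Cumulative inflation factor: 1.027 × 1.022 × 1.038 ≈ 1.08948.
Nominal growth factor: 1.17600. Real growth factor = 1.17600 / 1.08948 ≈ 1.07942.
Total real return ≈ 7.9415%.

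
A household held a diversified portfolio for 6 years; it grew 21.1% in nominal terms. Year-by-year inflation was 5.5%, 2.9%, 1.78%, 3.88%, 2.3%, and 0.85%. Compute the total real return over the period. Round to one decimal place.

2.3%

Cumulative inflation factor: 1.055 × 1.029 × 1.0178 × 1.0388 × 1.023 × 1.0085 ≈ 1.18417.
Nominal growth factor: 1.21100. Real growth factor = 1.21100 / 1.18417 ≈ 1.02266.
Total real return ≈ 2.2658%.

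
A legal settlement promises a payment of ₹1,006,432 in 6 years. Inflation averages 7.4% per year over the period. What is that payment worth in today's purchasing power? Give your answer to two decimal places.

Price-level factor over 6 years: (1 + 7.4%)^6 ≈ 1.5347077569.
Purchasing power today: ₹1,006,432 divided by that factor.

₹655,780.88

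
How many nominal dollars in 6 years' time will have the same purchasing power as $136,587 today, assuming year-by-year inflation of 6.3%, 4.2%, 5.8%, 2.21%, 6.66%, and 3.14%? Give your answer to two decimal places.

$179,977.46

Cumulative price-level factor: 1.063 × 1.042 × 1.058 × 1.0221 × 1.0666 × 1.0314 ≈ 1.3176763340.
The nominal amount required is $136,587 scaled up by that factor.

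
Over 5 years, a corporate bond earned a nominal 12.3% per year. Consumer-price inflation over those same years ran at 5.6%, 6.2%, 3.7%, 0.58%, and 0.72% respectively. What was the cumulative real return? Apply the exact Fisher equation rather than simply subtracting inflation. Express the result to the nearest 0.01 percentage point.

51.60%

Cumulative inflation factor: 1.056 × 1.062 × 1.037 × 1.0058 × 1.0072 ≈ 1.17813.
Nominal growth factor: 1.78607. Real growth factor = 1.78607 / 1.17813 ≈ 1.51602.
Total real return ≈ 51.6018%.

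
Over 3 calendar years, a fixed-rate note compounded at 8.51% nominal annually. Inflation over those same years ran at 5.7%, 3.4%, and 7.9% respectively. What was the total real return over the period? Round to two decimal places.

Cumulative inflation factor: 1.057 × 1.034 × 1.079 ≈ 1.17928.
Nominal growth factor: 1.27764. Real growth factor = 1.27764 / 1.17928 ≈ 1.08341.
Total real return ≈ 8.3409%.

8.34%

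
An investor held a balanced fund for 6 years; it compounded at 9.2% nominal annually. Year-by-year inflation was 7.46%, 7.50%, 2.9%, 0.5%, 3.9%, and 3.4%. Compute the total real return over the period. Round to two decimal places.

Cumulative inflation factor: 1.0746 × 1.0750 × 1.029 × 1.005 × 1.039 × 1.034 ≈ 1.28343.
Nominal growth factor: 1.69565. Real growth factor = 1.69565 / 1.28343 ≈ 1.32118.
Total real return ≈ 32.1183%.

32.12%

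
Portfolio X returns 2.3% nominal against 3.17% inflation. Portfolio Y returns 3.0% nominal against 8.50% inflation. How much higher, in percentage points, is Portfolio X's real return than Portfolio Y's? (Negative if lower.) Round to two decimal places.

4.23

Portfolio X real return: 1.023/1.0317 − 1 = -0.843%.
Portfolio Y real return: 1.030/1.0850 − 1 = -5.069%.
Difference: -0.843 − (-5.069) = 4.226 pp.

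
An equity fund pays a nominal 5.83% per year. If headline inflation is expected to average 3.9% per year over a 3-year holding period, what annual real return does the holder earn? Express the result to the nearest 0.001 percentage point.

1.858%

With constant rates the annual real return is the same each year: (1+5.83%)/(1+3.9%) − 1 = 0.01858.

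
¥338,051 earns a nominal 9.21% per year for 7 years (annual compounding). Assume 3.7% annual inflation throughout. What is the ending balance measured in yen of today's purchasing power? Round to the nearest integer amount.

Nominal value at maturity: ¥338,051 × (1 + 9.21%)^7 ≈ ¥626,353.
Price-level factor over 7 years: (1 + 3.7%)^7 ≈ 1.2895889249.
The maturity value deflated by that factor is the answer in today's purchasing power.

¥485,700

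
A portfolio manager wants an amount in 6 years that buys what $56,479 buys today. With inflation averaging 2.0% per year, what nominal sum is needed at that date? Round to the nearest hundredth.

Cumulative price-level factor: (1+2.0%)^6 ≈ 1.1261624193.
The nominal amount required is $56,479 scaled up by that factor.

$63,604.53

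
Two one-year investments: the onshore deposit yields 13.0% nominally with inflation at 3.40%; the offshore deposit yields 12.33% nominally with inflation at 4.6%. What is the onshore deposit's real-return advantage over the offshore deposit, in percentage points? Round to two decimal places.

1.89

The onshore deposit real return: 1.130/1.0340 − 1 = 9.284%.
The offshore deposit real return: 1.1233/1.046 − 1 = 7.390%.
Difference: 9.284 − 7.390 = 1.894 pp.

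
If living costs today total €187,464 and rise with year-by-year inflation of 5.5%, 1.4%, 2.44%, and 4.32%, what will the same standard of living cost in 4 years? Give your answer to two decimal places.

€214,311.48

Cumulative price-level factor: 1.055 × 1.014 × 1.0244 × 1.0432 ≈ 1.1432140752.
The nominal amount required is €187,464 scaled up by that factor.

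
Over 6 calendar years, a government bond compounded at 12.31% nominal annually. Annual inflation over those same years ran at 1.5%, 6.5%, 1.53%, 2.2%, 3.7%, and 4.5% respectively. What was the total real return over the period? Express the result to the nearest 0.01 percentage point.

65.10%

Cumulative inflation factor: 1.015 × 1.065 × 1.0153 × 1.022 × 1.037 × 1.045 ≈ 1.21550.
Nominal growth factor: 2.00683. Real growth factor = 2.00683 / 1.21550 ≈ 1.65103.
Total real return ≈ 65.1029%.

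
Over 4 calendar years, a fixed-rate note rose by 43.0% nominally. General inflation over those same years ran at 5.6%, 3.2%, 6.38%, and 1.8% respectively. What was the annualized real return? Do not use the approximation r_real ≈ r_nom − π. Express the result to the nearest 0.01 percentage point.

4.92%

Cumulative inflation factor: 1.056 × 1.032 × 1.0638 × 1.018 ≈ 1.18019.
Nominal growth factor: 1.43000. Real growth factor = 1.43000 / 1.18019 ≈ 1.21167.
Annualized: 1.21167^(1/4) − 1 ≈ 0.04917.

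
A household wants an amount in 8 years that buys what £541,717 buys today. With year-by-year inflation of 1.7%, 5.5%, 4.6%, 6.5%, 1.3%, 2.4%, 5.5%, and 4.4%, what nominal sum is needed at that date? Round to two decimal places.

Cumulative price-level factor: 1.017 × 1.055 × 1.046 × 1.065 × 1.013 × 1.024 × 1.055 × 1.044 ≈ 1.3655797409.
Multiplying £541,717 by the price-level factor gives the future nominal sum.

£739,757.76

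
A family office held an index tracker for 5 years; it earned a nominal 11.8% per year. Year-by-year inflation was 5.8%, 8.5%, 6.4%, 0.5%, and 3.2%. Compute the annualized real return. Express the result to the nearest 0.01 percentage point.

Cumulative inflation factor: 1.058 × 1.085 × 1.064 × 1.005 × 1.032 ≈ 1.26678.
Nominal growth factor: 1.74666. Real growth factor = 1.74666 / 1.26678 ≈ 1.37882.
Annualized: 1.37882^(1/5) − 1 ≈ 0.06635.

6.64%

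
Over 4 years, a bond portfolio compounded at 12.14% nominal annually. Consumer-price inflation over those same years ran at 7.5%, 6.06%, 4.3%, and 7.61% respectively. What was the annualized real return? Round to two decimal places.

Cumulative inflation factor: 1.075 × 1.0606 × 1.043 × 1.0761 ≈ 1.27967.
Nominal growth factor: 1.58140. Real growth factor = 1.58140 / 1.27967 ≈ 1.23579.
Annualized: 1.23579^(1/4) − 1 ≈ 0.05435.

5.44%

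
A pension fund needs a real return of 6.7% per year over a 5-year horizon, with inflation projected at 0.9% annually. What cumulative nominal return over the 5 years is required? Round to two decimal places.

Required annual nominal rate: (1+6.7%)(1+0.9%) − 1 = 7.6603%.
Cumulative over 5 years: (1 + 0.076603)^5 − 1 ≈ 0.44637.

44.64%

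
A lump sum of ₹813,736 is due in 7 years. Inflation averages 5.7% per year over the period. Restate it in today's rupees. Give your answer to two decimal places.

Price-level factor over 7 years: (1 + 5.7%)^7 ≈ 1.4740930926.
Purchasing power today: ₹813,736 divided by that factor.

₹552,024.84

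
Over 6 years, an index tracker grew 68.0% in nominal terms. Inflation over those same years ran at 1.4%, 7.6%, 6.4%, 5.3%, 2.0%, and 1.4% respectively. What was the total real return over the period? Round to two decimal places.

32.88%

Cumulative inflation factor: 1.014 × 1.076 × 1.064 × 1.053 × 1.020 × 1.014 ≈ 1.26432.
Nominal growth factor: 1.68000. Real growth factor = 1.68000 / 1.26432 ≈ 1.32877.
Total real return ≈ 32.8773%.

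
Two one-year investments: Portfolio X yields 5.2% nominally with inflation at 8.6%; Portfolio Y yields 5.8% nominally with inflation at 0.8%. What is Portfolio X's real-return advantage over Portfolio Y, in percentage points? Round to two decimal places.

Portfolio X real return: 1.052/1.086 − 1 = -3.131%.
Portfolio Y real return: 1.058/1.008 − 1 = 4.960%.
Difference: -3.131 − 4.960 = -8.091 pp.

-8.09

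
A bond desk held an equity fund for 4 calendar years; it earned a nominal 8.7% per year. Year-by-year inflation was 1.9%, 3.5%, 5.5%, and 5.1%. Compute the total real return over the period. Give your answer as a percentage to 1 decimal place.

Cumulative inflation factor: 1.019 × 1.035 × 1.055 × 1.051 ≈ 1.16942.
Nominal growth factor: 1.39611. Real growth factor = 1.39611 / 1.16942 ≈ 1.19385.
Total real return ≈ 19.3846%.

19.4%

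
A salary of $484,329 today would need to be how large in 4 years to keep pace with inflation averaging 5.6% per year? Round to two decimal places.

$602,276.82

Cumulative price-level factor: (1+5.6%)^4 ≈ 1.2435282985.
The nominal amount required is $484,329 scaled up by that factor.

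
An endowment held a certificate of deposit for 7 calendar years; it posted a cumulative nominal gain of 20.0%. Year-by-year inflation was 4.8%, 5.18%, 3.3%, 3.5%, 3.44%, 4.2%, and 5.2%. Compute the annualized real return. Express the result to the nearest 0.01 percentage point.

Cumulative inflation factor: 1.048 × 1.0518 × 1.033 × 1.035 × 1.0344 × 1.042 × 1.052 ≈ 1.33631.
Nominal growth factor: 1.20000. Real growth factor = 1.20000 / 1.33631 ≈ 0.89800.
Annualized: 0.89800^(1/7) − 1 ≈ -0.01525.

-1.53%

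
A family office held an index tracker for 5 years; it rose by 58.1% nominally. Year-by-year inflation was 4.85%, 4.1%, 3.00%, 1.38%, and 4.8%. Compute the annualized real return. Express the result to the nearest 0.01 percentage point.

5.77%

Cumulative inflation factor: 1.0485 × 1.041 × 1.0300 × 1.0138 × 1.048 ≈ 1.19446.
Nominal growth factor: 1.58100. Real growth factor = 1.58100 / 1.19446 ≈ 1.32362.
Annualized: 1.32362^(1/5) − 1 ≈ 0.05768.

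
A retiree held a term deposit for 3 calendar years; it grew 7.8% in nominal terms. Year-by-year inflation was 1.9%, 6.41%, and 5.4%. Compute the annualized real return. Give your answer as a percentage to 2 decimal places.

-1.93%

Cumulative inflation factor: 1.019 × 1.0641 × 1.054 ≈ 1.14287.
Nominal growth factor: 1.07800. Real growth factor = 1.07800 / 1.14287 ≈ 0.94324.
Annualized: 0.94324^(1/3) − 1 ≈ -0.01929.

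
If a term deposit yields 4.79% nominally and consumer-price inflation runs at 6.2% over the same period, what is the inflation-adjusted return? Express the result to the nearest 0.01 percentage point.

Real return via the Fisher equation: (1 + 4.79%)/(1 + 6.2%) − 1 = 1.0479/1.062 − 1 ≈ -0.01328.

-1.33%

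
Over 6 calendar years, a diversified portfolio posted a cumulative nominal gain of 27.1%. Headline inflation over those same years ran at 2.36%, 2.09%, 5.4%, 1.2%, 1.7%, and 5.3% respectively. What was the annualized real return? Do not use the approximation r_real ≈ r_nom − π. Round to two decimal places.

Cumulative inflation factor: 1.0236 × 1.0209 × 1.054 × 1.012 × 1.017 × 1.053 ≈ 1.19367.
Nominal growth factor: 1.27100. Real growth factor = 1.27100 / 1.19367 ≈ 1.06478.
Annualized: 1.06478^(1/6) − 1 ≈ 0.01052.

1.05%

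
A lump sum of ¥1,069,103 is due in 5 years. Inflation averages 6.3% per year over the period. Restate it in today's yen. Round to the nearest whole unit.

¥787,686

Price-level factor over 5 years: (1 + 6.3%)^5 ≈ 1.3572702272.
Purchasing power today: ¥1,069,103 divided by that factor.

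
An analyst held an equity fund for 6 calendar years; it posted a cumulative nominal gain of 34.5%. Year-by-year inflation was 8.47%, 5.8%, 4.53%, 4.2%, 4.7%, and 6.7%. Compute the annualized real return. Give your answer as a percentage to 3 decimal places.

-0.623%

Cumulative inflation factor: 1.0847 × 1.058 × 1.0453 × 1.042 × 1.047 × 1.067 ≈ 1.39642.
Nominal growth factor: 1.34500. Real growth factor = 1.34500 / 1.39642 ≈ 0.96318.
Annualized: 0.96318^(1/6) − 1 ≈ -0.00623.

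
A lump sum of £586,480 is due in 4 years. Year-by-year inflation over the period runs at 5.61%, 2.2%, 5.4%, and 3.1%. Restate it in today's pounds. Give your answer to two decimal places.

Price-level factor over 4 years: 1.0561 × 1.022 × 1.054 × 1.031 ≈ 1.1728844125.
Purchasing power today: £586,480 divided by that factor.

£500,032.22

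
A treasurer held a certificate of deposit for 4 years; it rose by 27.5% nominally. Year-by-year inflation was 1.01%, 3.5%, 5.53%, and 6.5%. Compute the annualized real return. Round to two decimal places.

2.06%

Cumulative inflation factor: 1.0101 × 1.035 × 1.0553 × 1.065 ≈ 1.17498.
Nominal growth factor: 1.27500. Real growth factor = 1.27500 / 1.17498 ≈ 1.08513.
Annualized: 1.08513^(1/4) − 1 ≈ 0.02063.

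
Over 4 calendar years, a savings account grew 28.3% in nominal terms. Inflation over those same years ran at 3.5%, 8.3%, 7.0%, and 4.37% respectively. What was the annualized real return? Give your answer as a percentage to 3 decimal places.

Cumulative inflation factor: 1.035 × 1.083 × 1.070 × 1.0437 ≈ 1.25178.
Nominal growth factor: 1.28300. Real growth factor = 1.28300 / 1.25178 ≈ 1.02494.
Annualized: 1.02494^(1/4) − 1 ≈ 0.00618.

0.618%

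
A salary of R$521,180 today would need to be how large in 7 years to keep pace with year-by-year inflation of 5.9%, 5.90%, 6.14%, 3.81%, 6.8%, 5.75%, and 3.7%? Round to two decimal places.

Cumulative price-level factor: 1.059 × 1.0590 × 1.0614 × 1.0381 × 1.068 × 1.0575 × 1.037 ≈ 1.4472400742.
The nominal amount required is R$521,180 scaled up by that factor.

R$754,272.58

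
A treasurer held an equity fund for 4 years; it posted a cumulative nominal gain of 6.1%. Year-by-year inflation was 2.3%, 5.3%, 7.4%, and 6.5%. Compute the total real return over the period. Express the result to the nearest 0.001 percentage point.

Cumulative inflation factor: 1.023 × 1.053 × 1.074 × 1.065 ≈ 1.23213.
Nominal growth factor: 1.06100. Real growth factor = 1.06100 / 1.23213 ≈ 0.86111.
Total real return ≈ -13.8892%.

-13.889%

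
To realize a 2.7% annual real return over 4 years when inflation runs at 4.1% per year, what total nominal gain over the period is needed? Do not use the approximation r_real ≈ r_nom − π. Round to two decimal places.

Required annual nominal rate: (1+2.7%)(1+4.1%) − 1 = 6.9107%.
Cumulative over 4 years: (1 + 0.069107)^4 − 1 ≈ 0.30643.

30.64%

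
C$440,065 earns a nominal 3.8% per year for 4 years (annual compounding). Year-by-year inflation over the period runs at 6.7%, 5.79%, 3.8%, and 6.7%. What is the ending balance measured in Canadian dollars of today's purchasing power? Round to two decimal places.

C$408,634.88

Nominal value at maturity: C$440,065 × (1 + 3.8%)^4 ≈ C$510,865.11.
Price-level factor over 4 years: 1.067 × 1.0579 × 1.038 × 1.067 ≈ 1.2501749986.
Dividing the nominal maturity value by the price-level factor gives the value in today's money.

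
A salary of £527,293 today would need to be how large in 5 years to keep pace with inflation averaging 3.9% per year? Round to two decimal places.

£638,454.19

Cumulative price-level factor: (1+3.9%)^5 ≈ 1.2108148474.
The nominal amount required is £527,293 scaled up by that factor.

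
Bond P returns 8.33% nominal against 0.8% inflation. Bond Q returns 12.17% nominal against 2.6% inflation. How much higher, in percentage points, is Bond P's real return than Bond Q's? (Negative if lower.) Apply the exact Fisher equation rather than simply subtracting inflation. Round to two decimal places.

Bond P real return: 1.0833/1.008 − 1 = 7.470%.
Bond Q real return: 1.1217/1.026 − 1 = 9.327%.
Difference: 7.470 − 9.327 = -1.857 pp.

-1.86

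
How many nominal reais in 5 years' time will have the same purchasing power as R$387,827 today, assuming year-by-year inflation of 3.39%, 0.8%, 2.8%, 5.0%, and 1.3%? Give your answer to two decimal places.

R$441,945.76

Cumulative price-level factor: 1.0339 × 1.008 × 1.028 × 1.050 × 1.013 ≈ 1.1395435480.
Multiplying R$387,827 by the price-level factor gives the future nominal sum.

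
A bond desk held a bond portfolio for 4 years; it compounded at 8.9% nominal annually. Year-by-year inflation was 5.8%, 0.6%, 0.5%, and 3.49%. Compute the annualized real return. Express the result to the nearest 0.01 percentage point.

Cumulative inflation factor: 1.058 × 1.006 × 1.005 × 1.0349 ≈ 1.10700.
Nominal growth factor: 1.40641. Real growth factor = 1.40641 / 1.10700 ≈ 1.27047.
Annualized: 1.27047^(1/4) − 1 ≈ 0.06167.

6.17%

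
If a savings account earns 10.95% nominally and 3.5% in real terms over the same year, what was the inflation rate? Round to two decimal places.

From (1+r_nom) = (1+r_real)(1+π), we get 1+π = (1 + 10.95%)/(1 + 3.5%) = 1.1095/1.035 ≈ 1.07198.
So π ≈ 7.1981%.

7.20%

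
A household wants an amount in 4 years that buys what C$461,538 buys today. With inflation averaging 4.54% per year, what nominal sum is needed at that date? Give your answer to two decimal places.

Cumulative price-level factor: (1+4.54%)^4 ≈ 1.1943455150.
Multiplying C$461,538 by the price-level factor gives the future nominal sum.

C$551,235.84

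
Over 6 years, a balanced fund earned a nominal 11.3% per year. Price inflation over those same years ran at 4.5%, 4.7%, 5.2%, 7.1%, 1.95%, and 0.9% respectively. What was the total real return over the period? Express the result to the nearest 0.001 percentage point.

49.908%

Cumulative inflation factor: 1.045 × 1.047 × 1.052 × 1.071 × 1.0195 × 1.009 ≈ 1.26808.
Nominal growth factor: 1.90095. Real growth factor = 1.90095 / 1.26808 ≈ 1.49908.
Total real return ≈ 49.9079%.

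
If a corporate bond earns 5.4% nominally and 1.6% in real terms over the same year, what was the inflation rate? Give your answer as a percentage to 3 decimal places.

From (1+r_nom) = (1+r_real)(1+π), we get 1+π = (1 + 5.4%)/(1 + 1.6%) = 1.054/1.016 ≈ 1.03740.
So π ≈ 3.7402%.

3.740%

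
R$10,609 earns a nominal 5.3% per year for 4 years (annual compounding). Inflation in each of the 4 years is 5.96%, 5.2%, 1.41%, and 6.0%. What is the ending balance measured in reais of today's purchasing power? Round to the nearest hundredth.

Nominal value at maturity: R$10,609 × (1 + 5.3%)^4 ≈ R$13,043.31.
Price-level factor over 4 years: 1.0596 × 1.052 × 1.0141 × 1.060 ≈ 1.1982414462.
The maturity value deflated by that factor is the answer in today's purchasing power.

R$10,885.38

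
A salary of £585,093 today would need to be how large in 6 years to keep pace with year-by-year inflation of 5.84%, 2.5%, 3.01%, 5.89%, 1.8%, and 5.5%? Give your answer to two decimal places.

£743,589.37

Cumulative price-level factor: 1.0584 × 1.025 × 1.0301 × 1.0589 × 1.018 × 1.055 ≈ 1.2708908990.
Multiplying £585,093 by the price-level factor gives the future nominal sum.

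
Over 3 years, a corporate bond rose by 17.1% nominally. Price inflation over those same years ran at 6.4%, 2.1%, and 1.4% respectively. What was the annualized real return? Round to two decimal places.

2.06%

Cumulative inflation factor: 1.064 × 1.021 × 1.014 ≈ 1.10155.
Nominal growth factor: 1.17100. Real growth factor = 1.17100 / 1.10155 ≈ 1.06304.
Annualized: 1.06304^(1/3) − 1 ≈ 0.02059.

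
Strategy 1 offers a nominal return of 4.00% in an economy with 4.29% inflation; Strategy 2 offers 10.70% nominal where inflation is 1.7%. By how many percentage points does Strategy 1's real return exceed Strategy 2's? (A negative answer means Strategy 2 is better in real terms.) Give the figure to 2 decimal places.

Strategy 1 real return: 1.0400/1.0429 − 1 = -0.278%.
Strategy 2 real return: 1.1070/1.017 − 1 = 8.850%.
Difference: -0.278 − 8.850 = -9.128 pp.

-9.13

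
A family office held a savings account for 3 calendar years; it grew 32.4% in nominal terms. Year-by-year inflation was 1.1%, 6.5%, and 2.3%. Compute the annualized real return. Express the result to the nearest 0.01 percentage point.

Cumulative inflation factor: 1.011 × 1.065 × 1.023 ≈ 1.10148.
Nominal growth factor: 1.32400. Real growth factor = 1.32400 / 1.10148 ≈ 1.20202.
Annualized: 1.20202^(1/3) − 1 ≈ 0.06325.

6.33%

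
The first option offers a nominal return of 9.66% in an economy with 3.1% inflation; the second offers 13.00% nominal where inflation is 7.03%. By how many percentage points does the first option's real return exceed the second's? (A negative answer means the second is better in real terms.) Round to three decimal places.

The first option real return: 1.0966/1.031 − 1 = 6.3628%.
The second real return: 1.1300/1.0703 − 1 = 5.5779%.
Difference: 6.3628 − 5.5779 = 0.7849 pp.

0.785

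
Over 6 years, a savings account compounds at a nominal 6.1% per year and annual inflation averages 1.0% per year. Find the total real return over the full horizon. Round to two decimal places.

34.39%

The annual real rate is (1+6.1%)/(1+1.0%) − 1 = 5.0495%.
Compounded over 6 years: (1 + 0.050495)^6 − 1 ≈ 0.34389.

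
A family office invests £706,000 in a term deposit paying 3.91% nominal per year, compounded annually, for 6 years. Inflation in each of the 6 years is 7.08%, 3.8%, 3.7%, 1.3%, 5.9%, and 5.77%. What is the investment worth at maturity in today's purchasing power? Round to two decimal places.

Nominal value at maturity: £706,000 × (1 + 3.91%)^6 ≈ £888,686.88.
Price-level factor over 6 years: 1.0708 × 1.038 × 1.037 × 1.013 × 1.059 × 1.0577 ≈ 1.3078332731.
The maturity value deflated by that factor is the answer in today's purchasing power.

£679,510.84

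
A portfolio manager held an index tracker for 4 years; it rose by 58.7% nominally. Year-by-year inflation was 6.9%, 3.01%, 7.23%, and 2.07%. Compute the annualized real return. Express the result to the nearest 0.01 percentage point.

7.12%

Cumulative inflation factor: 1.069 × 1.0301 × 1.0723 × 1.0207 ≈ 1.20523.
Nominal growth factor: 1.58700. Real growth factor = 1.58700 / 1.20523 ≈ 1.31676.
Annualized: 1.31676^(1/4) − 1 ≈ 0.07121.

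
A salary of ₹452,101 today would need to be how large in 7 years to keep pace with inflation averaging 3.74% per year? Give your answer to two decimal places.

Cumulative price-level factor: (1+3.74%)^7 ≈ 1.2930749713.
The nominal amount required is ₹452,101 scaled up by that factor.

₹584,600.49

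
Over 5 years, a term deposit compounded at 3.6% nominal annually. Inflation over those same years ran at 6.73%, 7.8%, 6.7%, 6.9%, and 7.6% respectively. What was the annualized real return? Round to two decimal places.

-3.31%

Cumulative inflation factor: 1.0673 × 1.078 × 1.067 × 1.069 × 1.076 ≈ 1.41208.
Nominal growth factor: 1.19344. Real growth factor = 1.19344 / 1.41208 ≈ 0.84516.
Annualized: 0.84516^(1/5) − 1 ≈ -0.03309.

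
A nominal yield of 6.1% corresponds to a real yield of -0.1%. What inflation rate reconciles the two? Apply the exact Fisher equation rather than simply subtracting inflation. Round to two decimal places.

6.21%

From (1+r_nom) = (1+r_real)(1+π), we get 1+π = (1 + 6.1%)/(1 − 0.1%) = 1.061/0.999 ≈ 1.06206.
So π ≈ 6.2062%.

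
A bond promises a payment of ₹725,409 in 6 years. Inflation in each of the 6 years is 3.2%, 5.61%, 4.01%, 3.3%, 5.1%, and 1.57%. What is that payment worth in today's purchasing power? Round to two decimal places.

₹580,302.73

Price-level factor over 6 years: 1.032 × 1.0561 × 1.0401 × 1.033 × 1.051 × 1.0157 ≈ 1.2500527110.
Purchasing power today: ₹725,409 divided by that factor.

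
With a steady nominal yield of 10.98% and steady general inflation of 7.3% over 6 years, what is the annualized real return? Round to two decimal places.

With constant rates the annual real return is the same each year: (1+10.98%)/(1+7.3%) − 1 = 0.03430.

3.43%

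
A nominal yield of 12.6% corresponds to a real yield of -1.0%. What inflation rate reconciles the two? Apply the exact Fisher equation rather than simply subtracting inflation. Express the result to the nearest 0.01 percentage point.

From (1+r_nom) = (1+r_real)(1+π), we get 1+π = (1 + 12.6%)/(1 − 1.0%) = 1.126/0.990 ≈ 1.13737.
So π ≈ 13.7374%.

13.74%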